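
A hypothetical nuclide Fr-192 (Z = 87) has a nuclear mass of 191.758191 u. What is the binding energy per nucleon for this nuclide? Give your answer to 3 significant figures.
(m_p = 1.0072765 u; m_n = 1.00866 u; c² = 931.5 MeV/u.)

Total constituent mass: 87 × 1.0072765 + 105 × 1.00866 = 193.5423555 u
Δm = 193.5423555 − 191.758191 = 1.7841645 u
E_B = 1.7841645 × 931.5 = 1661.95 MeV
Dividing by A = 192 gives 8.656 MeV per nucleon.

8.66 MeV/nucleon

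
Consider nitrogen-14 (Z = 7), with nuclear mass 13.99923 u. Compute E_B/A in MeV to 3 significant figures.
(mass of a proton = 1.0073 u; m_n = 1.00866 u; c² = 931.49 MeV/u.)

7.48 MeV/nucleon

Z = 7, so N = A − Z = 14 − 7 = 7.
Total constituent mass: 7 × 1.0073 + 7 × 1.00866 = 14.11172 u
Δm = 14.11172 − 13.99923 = 0.11249 u
Converting to energy: 0.11249 u × 931.49 MeV/u = 104.783 MeV
Per nucleon: 104.783 / 14 = 7.4845 MeV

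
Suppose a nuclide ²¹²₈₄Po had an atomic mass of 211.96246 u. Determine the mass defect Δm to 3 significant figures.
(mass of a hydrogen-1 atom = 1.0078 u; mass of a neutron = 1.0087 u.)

1.81 u

Mass of separated nucleons = 84(1.0078) + 128(1.0087) = 84.6552 + 129.1136 = 213.7688 u
Δm = 213.7688 − 211.96246 = 1.80634 u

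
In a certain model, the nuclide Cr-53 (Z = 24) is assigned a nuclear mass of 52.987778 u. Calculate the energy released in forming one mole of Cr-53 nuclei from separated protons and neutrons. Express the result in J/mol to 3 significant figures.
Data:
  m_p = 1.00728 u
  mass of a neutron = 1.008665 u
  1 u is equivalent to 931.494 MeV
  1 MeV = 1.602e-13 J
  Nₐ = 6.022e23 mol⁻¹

With 24 protons and 29 neutrons (A = 53):
Mass of separated nucleons = 24(1.00728) + 29(1.008665) = 24.17472 + 29.251285 = 53.426005 u
Mass defect Δm = 53.426005 − 52.987778 = 0.438227 u
E_B = 0.438227 × 931.494 = 408.206 MeV
Per nucleus in joules: 408.206 MeV × 1.602e-13 J/MeV = 6.5395e-11 J
Per mole: 6.5395e-11 J × 6.022e23 mol⁻¹ = 3.9381e+13 J/mol

3.94e+13 J/mol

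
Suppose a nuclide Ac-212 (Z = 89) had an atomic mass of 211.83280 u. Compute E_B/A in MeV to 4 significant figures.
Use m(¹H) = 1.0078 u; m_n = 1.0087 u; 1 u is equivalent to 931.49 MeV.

Z = 89, so N = A − Z = 212 − 89 = 123.
Σm = 89·m(¹H) + 123·m_n = 89.6942 + 124.0701 = 213.7643 u
Δm = 213.7643 − 211.83280 = 1.93150 u
Binding energy = Δm·c² = 1.93150 × 931.49 MeV/u = 1799.17 MeV
BE/A = 1799.17 MeV / 212 = 8.487 MeV/nucleon

8.487 MeV/nucleon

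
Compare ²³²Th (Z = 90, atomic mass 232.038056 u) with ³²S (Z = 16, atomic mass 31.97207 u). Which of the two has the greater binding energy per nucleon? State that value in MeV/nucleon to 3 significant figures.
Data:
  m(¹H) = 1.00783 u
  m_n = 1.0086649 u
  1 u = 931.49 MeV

²³²Th: Σm = 90(1.00783) + 142(1.0086649) = 233.9351158 u; Δm = 1.8970598 u; E_B = 1767.1 MeV; E_B/A = 7.617 MeV
³²S: Σm = 16(1.00783) + 16(1.0086649) = 32.2639184 u; Δm = 0.2918484 u; E_B = 271.85 MeV; E_B/A = 8.495 MeV
³²S has the higher binding energy per nucleon, so it is the more tightly bound nucleus.

³²S; 8.50 MeV/nucleon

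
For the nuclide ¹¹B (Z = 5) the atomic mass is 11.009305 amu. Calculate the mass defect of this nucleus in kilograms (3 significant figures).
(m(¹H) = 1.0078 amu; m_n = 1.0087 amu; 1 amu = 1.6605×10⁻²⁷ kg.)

Z = 5, so N = A − Z = 11 − 5 = 6.
Mass of separated nucleons = 5(1.0078) + 6(1.0087) = 5.0390 + 6.0522 = 11.0912 amu
Mass defect Δm = 11.0912 − 11.009305 = 0.081895 amu
In SI units: 0.081895 amu × 1.6605×10⁻²⁷ kg/amu = 1.3599e-28 kg

1.36e-28 kg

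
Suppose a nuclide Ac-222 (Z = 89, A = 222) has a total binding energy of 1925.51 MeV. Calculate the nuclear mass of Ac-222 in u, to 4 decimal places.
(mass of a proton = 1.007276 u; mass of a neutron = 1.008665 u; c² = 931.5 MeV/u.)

221.7329 u

Mass defect = 1925.51 MeV / (931.5 MeV/u) = 2.067107 u
Constituent mass = 89(1.007276) + 133(1.008665) = 223.800009 u
Nuclear mass = 223.800009 − 2.067107 = 221.732902 u ≈ 221.7329 u (to 4 decimal places)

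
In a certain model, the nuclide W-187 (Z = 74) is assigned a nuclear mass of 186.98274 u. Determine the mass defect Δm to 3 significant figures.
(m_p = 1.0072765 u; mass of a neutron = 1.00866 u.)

Z = 74, so N = A − Z = 187 − 74 = 113.
Σm = 74·m_p + 113·m_n = 74.5384610 + 113.97858 = 188.5170410 u
The mass defect is 188.5170410 − 186.98274 = 1.5343010 u.

1.53 u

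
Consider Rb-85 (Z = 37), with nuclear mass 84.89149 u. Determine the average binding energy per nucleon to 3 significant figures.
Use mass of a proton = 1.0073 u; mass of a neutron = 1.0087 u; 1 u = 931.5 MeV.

The nucleus contains 37 protons and 85 − 37 = 48 neutrons.
Mass of separated nucleons = 37(1.0073) + 48(1.0087) = 37.2701 + 48.4176 = 85.6877 u
Mass defect Δm = 85.6877 − 84.89149 = 0.79621 u
Converting to energy: 0.79621 u × 931.5 MeV/u = 741.670 MeV
BE/A = 741.670 MeV / 85 = 8.726 MeV/nucleon

8.73 MeV/nucleon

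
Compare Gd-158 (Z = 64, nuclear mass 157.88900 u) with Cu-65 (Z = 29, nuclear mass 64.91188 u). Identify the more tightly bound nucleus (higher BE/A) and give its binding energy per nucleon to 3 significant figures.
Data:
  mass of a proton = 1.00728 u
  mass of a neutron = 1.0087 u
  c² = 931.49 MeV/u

Gd-158: Σm = 64(1.00728) + 94(1.0087) = 159.28372 u; Δm = 1.39472 u; E_B = 1299.2 MeV; E_B/A = 8.223 MeV
Cu-65: Σm = 29(1.00728) + 36(1.0087) = 65.52432 u; Δm = 0.61244 u; E_B = 570.48 MeV; E_B/A = 8.777 MeV
Cu-65 has the higher binding energy per nucleon, so it is the more tightly bound nucleus.

Cu-65; 8.78 MeV/nucleon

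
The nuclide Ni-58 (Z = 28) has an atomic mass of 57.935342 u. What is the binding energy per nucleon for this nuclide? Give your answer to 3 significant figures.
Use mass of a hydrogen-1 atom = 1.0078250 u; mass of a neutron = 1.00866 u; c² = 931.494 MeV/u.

8.73 MeV/nucleon

Mass of separated nucleons = 28(1.0078250) + 30(1.00866) = 28.2191000 + 30.25980 = 58.4789000 u
The mass defect is 58.4789000 − 57.935342 = 0.5435580 u.
Converting to energy: 0.5435580 u × 931.494 MeV/u = 506.321 MeV
Per nucleon: 506.321 / 58 = 8.730 MeV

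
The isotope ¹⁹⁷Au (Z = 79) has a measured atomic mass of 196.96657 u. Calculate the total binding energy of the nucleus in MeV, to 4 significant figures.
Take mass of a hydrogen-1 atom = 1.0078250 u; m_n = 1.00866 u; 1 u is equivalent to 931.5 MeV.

Z = 79, so N = A − Z = 197 − 79 = 118.
Σm = 79·m(¹H) + 118·m_n = 79.6181750 + 119.02188 = 198.6400550 u
Mass defect Δm = 198.6400550 − 196.96657 = 1.6734850 u
Binding energy = Δm·c² = 1.6734850 × 931.5 MeV/u = 1558.85 MeV

1559 MeV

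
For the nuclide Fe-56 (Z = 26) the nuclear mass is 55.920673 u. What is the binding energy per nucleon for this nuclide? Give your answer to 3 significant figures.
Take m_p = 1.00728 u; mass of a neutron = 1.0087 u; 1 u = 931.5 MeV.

Σm = 26·m_p + 30·m_n = 26.18928 + 30.2610 = 56.45028 u
Mass defect Δm = 56.45028 − 55.920673 = 0.529607 u
Converting to energy: 0.529607 u × 931.5 MeV/u = 493.329 MeV
Per nucleon: 493.329 / 56 = 8.809 MeV

8.81 MeV/nucleon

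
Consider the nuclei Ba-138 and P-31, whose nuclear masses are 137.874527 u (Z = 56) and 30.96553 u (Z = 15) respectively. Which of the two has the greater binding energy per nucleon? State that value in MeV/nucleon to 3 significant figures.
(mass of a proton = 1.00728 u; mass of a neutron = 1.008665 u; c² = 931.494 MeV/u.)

P-31; 8.48 MeV/nucleon

Ba-138: Σm = 56(1.00728) + 82(1.008665) = 139.118210 u; Δm = 1.243683 u; E_B = 1158.48 MeV; E_B/A = 8.3948 MeV
P-31: Σm = 15(1.00728) + 16(1.008665) = 31.247840 u; Δm = 0.282310 u; E_B = 262.97 MeV; E_B/A = 8.483 MeV
P-31 has the higher binding energy per nucleon, so it is the more tightly bound nucleus.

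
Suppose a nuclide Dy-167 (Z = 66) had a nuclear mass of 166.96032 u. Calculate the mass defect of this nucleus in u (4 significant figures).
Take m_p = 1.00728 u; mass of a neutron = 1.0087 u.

With 66 protons and 101 neutrons (A = 167):
Σm = 66·m_p + 101·m_n = 66.48048 + 101.8787 = 168.35918 u
Mass defect Δm = 168.35918 − 166.96032 = 1.39886 u

1.399 u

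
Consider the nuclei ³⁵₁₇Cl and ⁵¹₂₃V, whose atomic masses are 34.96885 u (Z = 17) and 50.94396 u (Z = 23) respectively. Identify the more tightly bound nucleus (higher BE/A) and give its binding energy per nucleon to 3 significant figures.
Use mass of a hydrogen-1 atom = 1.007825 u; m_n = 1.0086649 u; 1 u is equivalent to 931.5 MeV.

³⁵₁₇Cl: Σm = 17(1.007825) + 18(1.0086649) = 35.2889932 u; Δm = 0.3201432 u; E_B = 298.21 MeV; E_B/A = 8.520 MeV
⁵¹₂₃V: Σm = 23(1.007825) + 28(1.0086649) = 51.4225922 u; Δm = 0.4786322 u; E_B = 445.85 MeV; E_B/A = 8.742 MeV
⁵¹₂₃V has the higher binding energy per nucleon, so it is the more tightly bound nucleus.

⁵¹₂₃V; 8.74 MeV/nucleon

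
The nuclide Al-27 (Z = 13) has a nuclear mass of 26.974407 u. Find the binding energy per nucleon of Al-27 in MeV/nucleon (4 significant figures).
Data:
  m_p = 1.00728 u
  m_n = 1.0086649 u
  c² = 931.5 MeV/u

Total constituent mass: 13 × 1.00728 + 14 × 1.0086649 = 27.2159486 u
Mass defect Δm = 27.2159486 − 26.974407 = 0.2415416 u
E_B = 0.2415416 × 931.5 = 224.996 MeV
Dividing by A = 27 gives 8.333 MeV per nucleon.

8.333 MeV/nucleon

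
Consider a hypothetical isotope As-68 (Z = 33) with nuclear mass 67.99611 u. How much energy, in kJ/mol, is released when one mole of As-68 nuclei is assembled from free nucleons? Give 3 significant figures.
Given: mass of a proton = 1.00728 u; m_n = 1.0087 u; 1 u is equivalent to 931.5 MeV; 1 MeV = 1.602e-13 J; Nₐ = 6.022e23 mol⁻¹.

With 33 protons and 35 neutrons (A = 68):
Mass of separated nucleons = 33(1.00728) + 35(1.0087) = 33.24024 + 35.3045 = 68.54474 u
Mass defect Δm = 68.54474 − 67.99611 = 0.54863 u
Converting to energy: 0.54863 u × 931.5 MeV/u = 511.049 MeV
Per nucleus in joules: 511.049 MeV × 1.602e-13 J/MeV = 8.1870e-11 J
Per mole: 8.1870e-11 J × 6.022e23 mol⁻¹ = 4.9302e+13 J/mol

4.93e+10 kJ/mol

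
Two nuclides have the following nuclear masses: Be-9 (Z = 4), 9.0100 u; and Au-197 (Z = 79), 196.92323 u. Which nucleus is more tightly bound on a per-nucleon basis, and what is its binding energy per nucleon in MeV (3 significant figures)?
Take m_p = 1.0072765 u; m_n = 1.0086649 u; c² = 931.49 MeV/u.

Be-9: Σm = 4(1.0072765) + 5(1.0086649) = 9.0724305 u; Δm = 0.0624305 u; E_B = 58.153 MeV; E_B/A = 6.461 MeV
Au-197: Σm = 79(1.0072765) + 118(1.0086649) = 198.5973017 u; Δm = 1.6740717 u; E_B = 1559.4 MeV; E_B/A = 7.916 MeV
Au-197 has the higher binding energy per nucleon, so it is the more tightly bound nucleus.

Au-197; 7.92 MeV/nucleon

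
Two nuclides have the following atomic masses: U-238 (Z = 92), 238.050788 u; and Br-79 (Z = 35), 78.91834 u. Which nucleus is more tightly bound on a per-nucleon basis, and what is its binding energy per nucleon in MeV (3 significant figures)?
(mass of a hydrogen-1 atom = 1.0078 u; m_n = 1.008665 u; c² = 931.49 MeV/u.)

U-238: Σm = 92(1.0078) + 146(1.008665) = 239.982690 u; Δm = 1.931902 u; E_B = 1799.5 MeV; E_B/A = 7.561 MeV
Br-79: Σm = 35(1.0078) + 44(1.008665) = 79.654260 u; Δm = 0.735920 u; E_B = 685.50 MeV; E_B/A = 8.677 MeV
Br-79 has the higher binding energy per nucleon, so it is the more tightly bound nucleus.

Br-79; 8.68 MeV/nucleon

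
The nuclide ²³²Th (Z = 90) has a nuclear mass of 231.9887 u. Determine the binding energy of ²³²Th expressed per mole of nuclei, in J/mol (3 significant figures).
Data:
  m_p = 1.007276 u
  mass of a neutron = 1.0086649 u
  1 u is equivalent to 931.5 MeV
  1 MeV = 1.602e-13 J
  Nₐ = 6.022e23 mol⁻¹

1.70e+14 J/mol

With 90 protons and 142 neutrons (A = 232):
Total constituent mass: 90 × 1.007276 + 142 × 1.0086649 = 233.8852558 u
Δm = 233.8852558 − 231.9887 = 1.8965558 u
Converting to energy: 1.8965558 u × 931.5 MeV/u = 1766.64 MeV
Per nucleus in joules: 1766.64 MeV × 1.602e-13 J/MeV = 2.8302e-10 J
Per mole: 2.8302e-10 J × 6.022e23 mol⁻¹ = 1.7043e+14 J/mol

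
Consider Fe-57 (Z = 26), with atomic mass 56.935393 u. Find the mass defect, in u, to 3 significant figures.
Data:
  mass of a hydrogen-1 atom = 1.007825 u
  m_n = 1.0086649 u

0.537 u

With 26 protons and 31 neutrons (A = 57):
Mass of separated nucleons = 26(1.007825) + 31(1.0086649) = 26.203450 + 31.2686119 = 57.4720619 u
Δm = 57.4720619 − 56.935393 = 0.5366689 u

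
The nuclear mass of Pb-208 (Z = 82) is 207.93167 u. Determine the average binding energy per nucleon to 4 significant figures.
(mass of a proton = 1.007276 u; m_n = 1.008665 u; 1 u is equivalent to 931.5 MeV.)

The nucleus contains 82 protons and 208 − 82 = 126 neutrons.
Σm = 82·m_p + 126·m_n = 82.596632 + 127.091790 = 209.688422 u
Δm = 209.688422 − 207.93167 = 1.756752 u
Converting to energy: 1.756752 u × 931.5 MeV/u = 1636.41 MeV
BE/A = 1636.41 MeV / 208 = 7.867 MeV/nucleon

7.867 MeV/nucleon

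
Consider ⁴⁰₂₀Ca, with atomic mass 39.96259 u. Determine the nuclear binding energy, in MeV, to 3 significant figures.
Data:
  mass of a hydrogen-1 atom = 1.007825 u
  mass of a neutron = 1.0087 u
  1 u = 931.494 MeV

Total constituent mass: 20 × 1.007825 + 20 × 1.0087 = 40.330500 u
Δm = 40.330500 − 39.96259 = 0.367910 u
Converting to energy: 0.367910 u × 931.494 MeV/u = 342.706 MeV

343 MeV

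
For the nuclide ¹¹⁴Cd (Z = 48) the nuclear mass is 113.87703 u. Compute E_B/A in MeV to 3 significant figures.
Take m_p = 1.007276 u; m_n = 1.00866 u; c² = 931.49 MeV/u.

Σm = 48·m_p + 66·m_n = 48.349248 + 66.57156 = 114.920808 u
The mass defect is 114.920808 − 113.87703 = 1.043778 u.
Converting to energy: 1.043778 u × 931.49 MeV/u = 972.269 MeV
Per nucleon: 972.269 / 114 = 8.529 MeV

8.53 MeV/nucleon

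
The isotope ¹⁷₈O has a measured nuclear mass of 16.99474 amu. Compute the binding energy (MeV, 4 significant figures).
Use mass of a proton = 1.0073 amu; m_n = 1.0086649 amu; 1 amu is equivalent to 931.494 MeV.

Σm = 8·m_p + 9·m_n = 8.0584 + 9.0779841 = 17.1363841 amu
Mass defect Δm = 17.1363841 − 16.99474 = 0.1416441 amu
Binding energy = Δm·c² = 0.1416441 × 931.494 MeV/amu = 131.941 MeV

131.9 MeV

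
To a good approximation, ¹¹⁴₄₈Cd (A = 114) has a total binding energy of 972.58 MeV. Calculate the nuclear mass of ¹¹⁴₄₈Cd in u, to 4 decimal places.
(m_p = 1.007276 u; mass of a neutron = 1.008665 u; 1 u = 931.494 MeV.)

Mass defect = 972.58 MeV / (931.494 MeV/u) = 1.044108 u
Constituent mass = 48(1.007276) + 66(1.008665) = 114.921138 u
Nuclear mass = 114.921138 − 1.044108 = 113.877030 u ≈ 113.8770 u (to 4 decimal places)

113.8770 u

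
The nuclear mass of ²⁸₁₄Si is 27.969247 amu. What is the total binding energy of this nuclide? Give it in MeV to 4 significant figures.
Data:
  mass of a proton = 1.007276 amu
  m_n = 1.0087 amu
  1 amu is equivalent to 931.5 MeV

The nucleus contains 14 protons and 28 − 14 = 14 neutrons.
Σm = 14·m_p + 14·m_n = 14.101864 + 14.1218 = 28.223664 amu
Mass defect Δm = 28.223664 − 27.969247 = 0.254417 amu
Converting to energy: 0.254417 amu × 931.5 MeV/amu = 236.989 MeV

237.0 MeV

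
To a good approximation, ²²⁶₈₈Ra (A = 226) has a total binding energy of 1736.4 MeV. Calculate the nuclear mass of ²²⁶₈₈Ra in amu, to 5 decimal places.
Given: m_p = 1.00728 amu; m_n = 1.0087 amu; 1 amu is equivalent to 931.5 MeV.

225.97715 amu

Mass defect = 1736.4 MeV / (931.5 MeV/amu) = 1.8640902 amu
Constituent mass = 88(1.00728) + 138(1.0087) = 227.84124 amu
Nuclear mass = 227.84124 − 1.8640902 = 225.9771498 amu ≈ 225.97715 amu (to 5 decimal places)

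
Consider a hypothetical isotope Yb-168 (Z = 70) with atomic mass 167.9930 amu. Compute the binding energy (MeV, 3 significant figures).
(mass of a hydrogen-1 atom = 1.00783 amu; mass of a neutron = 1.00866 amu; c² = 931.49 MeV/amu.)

Mass of separated nucleons = 70(1.00783) + 98(1.00866) = 70.54810 + 98.84868 = 169.39678 amu
The mass defect is 169.39678 − 167.9930 = 1.40378 amu.
E_B = 1.40378 × 931.49 = 1307.61 MeV

1310 MeV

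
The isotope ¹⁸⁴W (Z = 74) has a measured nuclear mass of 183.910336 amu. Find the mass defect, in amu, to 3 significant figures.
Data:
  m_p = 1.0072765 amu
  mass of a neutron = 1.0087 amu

1.59 amu

With 74 protons and 110 neutrons (A = 184):
Mass of separated nucleons = 74(1.0072765) + 110(1.0087) = 74.5384610 + 110.9570 = 185.4954610 amu
Δm = 185.4954610 − 183.910336 = 1.5851250 amu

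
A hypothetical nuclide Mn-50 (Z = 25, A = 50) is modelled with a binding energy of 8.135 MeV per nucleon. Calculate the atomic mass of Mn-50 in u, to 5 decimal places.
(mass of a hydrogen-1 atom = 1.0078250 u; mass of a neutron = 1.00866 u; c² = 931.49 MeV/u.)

Total binding energy = 50 × 8.135 = 406.750 MeV
Mass defect = 406.750 MeV / (931.49 MeV/u) = 0.4366660 u
Constituent mass = 25(1.0078250) + 25(1.00866) = 50.4121250 u
Atomic mass = 50.4121250 − 0.4366660 = 49.9754590 u ≈ 49.97546 u (to 5 decimal places)

49.97546 u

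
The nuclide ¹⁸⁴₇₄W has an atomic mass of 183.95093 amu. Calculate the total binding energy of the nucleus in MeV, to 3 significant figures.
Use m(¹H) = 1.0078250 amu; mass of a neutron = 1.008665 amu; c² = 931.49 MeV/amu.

With 74 protons and 110 neutrons (A = 184):
Total constituent mass: 74 × 1.0078250 + 110 × 1.008665 = 185.5322000 amu
Δm = 185.5322000 − 183.95093 = 1.5812700 amu
Binding energy = Δm·c² = 1.5812700 × 931.49 MeV/amu = 1472.94 MeV

1470 MeV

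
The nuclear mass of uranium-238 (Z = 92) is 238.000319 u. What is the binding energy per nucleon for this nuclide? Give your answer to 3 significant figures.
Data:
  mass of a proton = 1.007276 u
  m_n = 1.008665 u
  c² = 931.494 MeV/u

Z = 92, so N = A − Z = 238 − 92 = 146.
Σm = 92·m_p + 146·m_n = 92.669392 + 147.265090 = 239.934482 u
Mass defect Δm = 239.934482 − 238.000319 = 1.934163 u
Converting to energy: 1.934163 u × 931.494 MeV/u = 1801.66 MeV
Per nucleon: 1801.66 / 238 = 7.570 MeV

7.57 MeV/nucleon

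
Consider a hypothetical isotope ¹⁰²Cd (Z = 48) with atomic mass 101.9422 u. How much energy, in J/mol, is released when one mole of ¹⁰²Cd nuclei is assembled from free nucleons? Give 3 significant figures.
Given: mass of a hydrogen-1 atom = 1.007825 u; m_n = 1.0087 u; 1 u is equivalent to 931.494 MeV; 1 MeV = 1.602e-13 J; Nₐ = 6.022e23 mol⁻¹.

8.12e+13 J/mol

Total constituent mass: 48 × 1.007825 + 54 × 1.0087 = 102.845400 u
Δm = 102.845400 − 101.9422 = 0.903200 u
Binding energy = Δm·c² = 0.903200 × 931.494 MeV/u = 841.325 MeV
Per nucleus in joules: 841.325 MeV × 1.602e-13 J/MeV = 1.3478e-10 J
Per mole: 1.3478e-10 J × 6.022e23 mol⁻¹ = 8.1165e+13 J/mol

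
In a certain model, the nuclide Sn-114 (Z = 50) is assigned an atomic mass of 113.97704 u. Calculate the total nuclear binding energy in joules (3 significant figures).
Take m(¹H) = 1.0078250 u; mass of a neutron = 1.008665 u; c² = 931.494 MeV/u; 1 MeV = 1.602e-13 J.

The nucleus contains 50 protons and 114 − 50 = 64 neutrons.
Σm = 50·m(¹H) + 64·m_n = 50.3912500 + 64.554560 = 114.9458100 u
Δm = 114.9458100 − 113.97704 = 0.9687700 u
Converting to energy: 0.9687700 u × 931.494 MeV/u = 902.403 MeV
In joules: 902.403 MeV × 1.602e-13 J/MeV = 1.4456e-10 J

1.45e-10 J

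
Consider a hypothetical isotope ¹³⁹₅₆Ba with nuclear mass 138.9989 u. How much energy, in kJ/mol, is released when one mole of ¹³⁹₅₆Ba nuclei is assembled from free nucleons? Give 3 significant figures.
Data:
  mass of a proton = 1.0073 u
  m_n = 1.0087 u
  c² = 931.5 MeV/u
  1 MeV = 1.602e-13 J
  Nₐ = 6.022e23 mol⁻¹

Z = 56, so N = A − Z = 139 − 56 = 83.
Mass of separated nucleons = 56(1.0073) + 83(1.0087) = 56.4088 + 83.7221 = 140.1309 u
Mass defect Δm = 140.1309 − 138.9989 = 1.1320 u
E_B = 1.1320 × 931.5 = 1054.46 MeV
Per nucleus in joules: 1054.46 MeV × 1.602e-13 J/MeV = 1.6892e-10 J
Per mole: 1.6892e-10 J × 6.022e23 mol⁻¹ = 1.0172e+14 J/mol

1.02e+11 kJ/mol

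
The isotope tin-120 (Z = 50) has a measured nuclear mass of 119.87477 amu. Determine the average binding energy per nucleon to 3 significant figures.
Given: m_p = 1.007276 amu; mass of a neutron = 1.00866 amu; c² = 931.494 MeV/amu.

8.50 MeV/nucleon

With 50 protons and 70 neutrons (A = 120):
Σm = 50·m_p + 70·m_n = 50.363800 + 70.60620 = 120.970000 amu
Δm = 120.970000 − 119.87477 = 1.095230 amu
Binding energy = Δm·c² = 1.095230 × 931.494 MeV/amu = 1020.20 MeV
Dividing by A = 120 gives 8.502 MeV per nucleon.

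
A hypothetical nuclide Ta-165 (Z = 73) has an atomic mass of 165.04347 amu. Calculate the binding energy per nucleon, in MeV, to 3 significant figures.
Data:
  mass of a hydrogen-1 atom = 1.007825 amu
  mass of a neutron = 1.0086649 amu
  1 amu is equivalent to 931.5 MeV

7.48 MeV/nucleon

Σm = 73·m(¹H) + 92·m_n = 73.571225 + 92.7971708 = 166.3683958 amu
The mass defect is 166.3683958 − 165.04347 = 1.3249258 amu.
Converting to energy: 1.3249258 amu × 931.5 MeV/amu = 1234.17 MeV
Dividing by A = 165 gives 7.480 MeV per nucleon.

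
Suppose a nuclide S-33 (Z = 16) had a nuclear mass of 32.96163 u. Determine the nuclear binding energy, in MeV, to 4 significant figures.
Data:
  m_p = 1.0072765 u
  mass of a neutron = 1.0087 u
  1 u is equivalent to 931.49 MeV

282.0 MeV

With 16 protons and 17 neutrons (A = 33):
Σm = 16·m_p + 17·m_n = 16.1164240 + 17.1479 = 33.2643240 u
Δm = 33.2643240 − 32.96163 = 0.3026940 u
Binding energy = Δm·c² = 0.3026940 × 931.49 MeV/u = 281.956 MeV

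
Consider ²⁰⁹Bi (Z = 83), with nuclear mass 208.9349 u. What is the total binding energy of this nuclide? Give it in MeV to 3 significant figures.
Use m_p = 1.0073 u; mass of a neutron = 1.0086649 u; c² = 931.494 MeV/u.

1640 MeV

Total constituent mass: 83 × 1.0073 + 126 × 1.0086649 = 210.6976774 u
Mass defect Δm = 210.6976774 − 208.9349 = 1.7627774 u
E_B = 1.7627774 × 931.494 = 1642.02 MeV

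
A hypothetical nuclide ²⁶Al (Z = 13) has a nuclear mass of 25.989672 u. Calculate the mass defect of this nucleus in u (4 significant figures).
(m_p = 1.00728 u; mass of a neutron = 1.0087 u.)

With 13 protons and 13 neutrons (A = 26):
Σm = 13·m_p + 13·m_n = 13.09464 + 13.1131 = 26.20774 u
Mass defect Δm = 26.20774 − 25.989672 = 0.218068 u

0.2181 u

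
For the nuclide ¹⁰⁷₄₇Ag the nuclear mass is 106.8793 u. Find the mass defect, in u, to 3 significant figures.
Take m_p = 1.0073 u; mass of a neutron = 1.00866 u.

With 47 protons and 60 neutrons (A = 107):
Total constituent mass: 47 × 1.0073 + 60 × 1.00866 = 107.86270 u
The mass defect is 107.86270 − 106.8793 = 0.98340 u.

0.983 u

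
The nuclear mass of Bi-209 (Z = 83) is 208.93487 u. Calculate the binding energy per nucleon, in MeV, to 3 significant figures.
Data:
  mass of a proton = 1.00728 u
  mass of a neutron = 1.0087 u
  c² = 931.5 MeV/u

The nucleus contains 83 protons and 209 − 83 = 126 neutrons.
Σm = 83·m_p + 126·m_n = 83.60424 + 127.0962 = 210.70044 u
Δm = 210.70044 − 208.93487 = 1.76557 u
Binding energy = Δm·c² = 1.76557 × 931.5 MeV/u = 1644.63 MeV
Dividing by A = 209 gives 7.869 MeV per nucleon.

7.87 MeV/nucleon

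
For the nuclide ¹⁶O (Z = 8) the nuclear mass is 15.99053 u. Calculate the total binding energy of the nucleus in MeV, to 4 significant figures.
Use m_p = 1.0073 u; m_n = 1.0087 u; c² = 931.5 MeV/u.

Z = 8, so N = A − Z = 16 − 8 = 8.
Mass of separated nucleons = 8(1.0073) + 8(1.0087) = 8.0584 + 8.0696 = 16.1280 u
Δm = 16.1280 − 15.99053 = 0.13747 u
Converting to energy: 0.13747 u × 931.5 MeV/u = 128.053 MeV

128.1 MeV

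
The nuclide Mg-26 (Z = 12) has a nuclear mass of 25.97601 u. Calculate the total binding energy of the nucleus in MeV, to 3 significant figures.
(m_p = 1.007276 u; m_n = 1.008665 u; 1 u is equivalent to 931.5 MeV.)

The nucleus contains 12 protons and 26 − 12 = 14 neutrons.
Mass of separated nucleons = 12(1.007276) + 14(1.008665) = 12.087312 + 14.121310 = 26.208622 u
The mass defect is 26.208622 − 25.97601 = 0.232612 u.
Binding energy = Δm·c² = 0.232612 × 931.5 MeV/u = 216.678 MeV

217 MeV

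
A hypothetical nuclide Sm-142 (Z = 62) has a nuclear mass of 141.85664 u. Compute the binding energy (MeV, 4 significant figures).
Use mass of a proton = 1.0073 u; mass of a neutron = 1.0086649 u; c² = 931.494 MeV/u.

1201 MeV

Z = 62, so N = A − Z = 142 − 62 = 80.
Mass of separated nucleons = 62(1.0073) + 80(1.0086649) = 62.4526 + 80.6931920 = 143.1457920 u
The mass defect is 143.1457920 − 141.85664 = 1.2891520 u.
Binding energy = Δm·c² = 1.2891520 × 931.494 MeV/u = 1200.84 MeV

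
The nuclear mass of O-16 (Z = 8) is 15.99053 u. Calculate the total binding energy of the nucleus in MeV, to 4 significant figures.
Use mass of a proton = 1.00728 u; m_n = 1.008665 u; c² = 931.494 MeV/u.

127.6 MeV

The nucleus contains 8 protons and 16 − 8 = 8 neutrons.
Σm = 8·m_p + 8·m_n = 8.05824 + 8.069320 = 16.127560 u
Mass defect Δm = 16.127560 − 15.99053 = 0.137030 u
E_B = 0.137030 × 931.494 = 127.643 MeV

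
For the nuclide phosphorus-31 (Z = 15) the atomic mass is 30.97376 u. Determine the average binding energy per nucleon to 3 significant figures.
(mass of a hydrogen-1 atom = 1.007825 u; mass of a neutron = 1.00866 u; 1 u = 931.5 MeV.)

8.48 MeV/nucleon

With 15 protons and 16 neutrons (A = 31):
Total constituent mass: 15 × 1.007825 + 16 × 1.00866 = 31.255935 u
Δm = 31.255935 − 30.97376 = 0.282175 u
Converting to energy: 0.282175 u × 931.5 MeV/u = 262.846 MeV
Dividing by A = 31 gives 8.479 MeV per nucleon.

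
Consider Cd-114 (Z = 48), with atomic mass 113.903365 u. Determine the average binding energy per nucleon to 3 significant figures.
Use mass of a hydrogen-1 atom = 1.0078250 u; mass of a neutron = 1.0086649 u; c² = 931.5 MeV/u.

8.53 MeV/nucleon

The nucleus contains 48 protons and 114 − 48 = 66 neutrons.
Total constituent mass: 48 × 1.0078250 + 66 × 1.0086649 = 114.9474834 u
The mass defect is 114.9474834 − 113.903365 = 1.0441184 u.
Converting to energy: 1.0441184 u × 931.5 MeV/u = 972.596 MeV
BE/A = 972.596 MeV / 114 = 8.532 MeV/nucleon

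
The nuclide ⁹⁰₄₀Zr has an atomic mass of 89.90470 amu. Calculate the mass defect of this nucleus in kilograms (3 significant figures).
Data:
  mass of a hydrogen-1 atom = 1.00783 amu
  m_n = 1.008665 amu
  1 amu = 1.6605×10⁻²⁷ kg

1.40e-27 kg

Z = 40, so N = A − Z = 90 − 40 = 50.
Mass of separated nucleons = 40(1.00783) + 50(1.008665) = 40.31320 + 50.433250 = 90.746450 amu
The mass defect is 90.746450 − 89.90470 = 0.841750 amu.
In SI units: 0.841750 amu × 1.6605×10⁻²⁷ kg/amu = 1.3977e-27 kg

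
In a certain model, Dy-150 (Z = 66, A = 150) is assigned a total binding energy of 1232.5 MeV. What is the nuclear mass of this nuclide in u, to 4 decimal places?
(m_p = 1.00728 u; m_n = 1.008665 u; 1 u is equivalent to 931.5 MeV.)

Mass defect = 1232.5 MeV / (931.5 MeV/u) = 1.323135 u
Constituent mass = 66(1.00728) + 84(1.008665) = 151.208340 u
Nuclear mass = 151.208340 − 1.323135 = 149.885205 u ≈ 149.8852 u (to 4 decimal places)

149.8852 u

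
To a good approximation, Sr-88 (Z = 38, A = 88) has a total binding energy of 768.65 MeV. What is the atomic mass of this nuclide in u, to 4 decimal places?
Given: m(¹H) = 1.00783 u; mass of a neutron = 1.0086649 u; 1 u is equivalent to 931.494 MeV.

87.9056 u

Mass defect = 768.65 MeV / (931.494 MeV/u) = 0.825180 u
Constituent mass = 38(1.00783) + 50(1.0086649) = 88.7307850 u
Atomic mass = 88.7307850 − 0.825180 = 87.9056050 u ≈ 87.9056 u (to 4 decimal places)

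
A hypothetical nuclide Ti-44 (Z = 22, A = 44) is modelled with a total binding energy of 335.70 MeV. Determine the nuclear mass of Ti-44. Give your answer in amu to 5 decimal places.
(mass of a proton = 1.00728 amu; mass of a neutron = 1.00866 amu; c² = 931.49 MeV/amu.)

Mass defect = 335.70 MeV / (931.49 MeV/amu) = 0.3603903 amu
Constituent mass = 22(1.00728) + 22(1.00866) = 44.35068 amu
Nuclear mass = 44.35068 − 0.3603903 = 43.9902897 amu ≈ 43.99029 amu (to 5 decimal places)

43.99029 amu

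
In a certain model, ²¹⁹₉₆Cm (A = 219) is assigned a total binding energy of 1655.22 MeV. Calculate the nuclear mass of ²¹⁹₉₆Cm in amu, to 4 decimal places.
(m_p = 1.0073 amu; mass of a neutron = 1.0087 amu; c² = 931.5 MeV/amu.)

Mass defect = 1655.22 MeV / (931.5 MeV/amu) = 1.776940 amu
Constituent mass = 96(1.0073) + 123(1.0087) = 220.7709 amu
Nuclear mass = 220.7709 − 1.776940 = 218.993960 amu ≈ 218.9940 amu (to 4 decimal places)

218.9940 amu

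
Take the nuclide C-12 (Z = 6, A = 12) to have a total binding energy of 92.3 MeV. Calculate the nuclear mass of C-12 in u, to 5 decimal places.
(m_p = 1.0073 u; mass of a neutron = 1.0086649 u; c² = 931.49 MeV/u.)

Mass defect = 92.3 MeV / (931.49 MeV/u) = 0.0990886 u
Constituent mass = 6(1.0073) + 6(1.0086649) = 12.0957894 u
Nuclear mass = 12.0957894 − 0.0990886 = 11.9967008 u ≈ 11.99670 u (to 5 decimal places)

11.99670 u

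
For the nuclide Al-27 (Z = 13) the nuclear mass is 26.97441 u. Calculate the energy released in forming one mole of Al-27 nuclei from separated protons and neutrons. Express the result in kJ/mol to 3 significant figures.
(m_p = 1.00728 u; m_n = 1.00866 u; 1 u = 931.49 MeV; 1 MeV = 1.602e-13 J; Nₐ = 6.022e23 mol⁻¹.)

The nucleus contains 13 protons and 27 − 13 = 14 neutrons.
Σm = 13·m_p + 14·m_n = 13.09464 + 14.12124 = 27.21588 u
Δm = 27.21588 − 26.97441 = 0.24147 u
E_B = 0.24147 × 931.49 = 224.927 MeV
Per nucleus in joules: 224.927 MeV × 1.602e-13 J/MeV = 3.6033e-11 J
Per mole: 3.6033e-11 J × 6.022e23 mol⁻¹ = 2.1699e+13 J/mol

2.17e+10 kJ/mol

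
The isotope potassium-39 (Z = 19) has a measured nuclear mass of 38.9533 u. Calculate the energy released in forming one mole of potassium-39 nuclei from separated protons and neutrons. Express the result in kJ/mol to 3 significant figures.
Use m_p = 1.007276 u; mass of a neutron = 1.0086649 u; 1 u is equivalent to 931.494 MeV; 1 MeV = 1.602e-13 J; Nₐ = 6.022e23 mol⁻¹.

3.22e+10 kJ/mol

With 19 protons and 20 neutrons (A = 39):
Σm = 19·m_p + 20·m_n = 19.138244 + 20.1732980 = 39.3115420 u
Mass defect Δm = 39.3115420 − 38.9533 = 0.3582420 u
Converting to energy: 0.3582420 u × 931.494 MeV/u = 333.700 MeV
Per nucleus in joules: 333.700 MeV × 1.602e-13 J/MeV = 5.3459e-11 J
Per mole: 5.3459e-11 J × 6.022e23 mol⁻¹ = 3.2193e+13 J/mol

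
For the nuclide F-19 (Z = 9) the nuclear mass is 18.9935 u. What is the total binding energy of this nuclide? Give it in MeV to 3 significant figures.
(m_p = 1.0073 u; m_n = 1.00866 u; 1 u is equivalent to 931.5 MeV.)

Z = 9, so N = A − Z = 19 − 9 = 10.
Σm = 9·m_p + 10·m_n = 9.0657 + 10.08660 = 19.15230 u
Mass defect Δm = 19.15230 − 18.9935 = 0.15880 u
Converting to energy: 0.15880 u × 931.5 MeV/u = 147.922 MeV

148 MeV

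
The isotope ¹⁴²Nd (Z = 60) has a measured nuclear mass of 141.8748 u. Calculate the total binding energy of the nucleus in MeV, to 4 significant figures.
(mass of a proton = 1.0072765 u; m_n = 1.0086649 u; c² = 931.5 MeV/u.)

Mass of separated nucleons = 60(1.0072765) + 82(1.0086649) = 60.4365900 + 82.7105218 = 143.1471118 u
Δm = 143.1471118 − 141.8748 = 1.2723118 u
E_B = 1.2723118 × 931.5 = 1185.16 MeV

1185 MeV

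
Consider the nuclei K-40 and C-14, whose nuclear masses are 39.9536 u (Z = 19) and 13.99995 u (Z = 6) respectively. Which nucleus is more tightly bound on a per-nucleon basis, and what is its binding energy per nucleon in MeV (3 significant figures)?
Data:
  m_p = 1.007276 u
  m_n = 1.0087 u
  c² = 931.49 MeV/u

K-40; 8.55 MeV/nucleon

K-40: Σm = 19(1.007276) + 21(1.0087) = 40.320944 u; Δm = 0.367344 u; E_B = 342.177 MeV; E_B/A = 8.554 MeV
C-14: Σm = 6(1.007276) + 8(1.0087) = 14.113256 u; Δm = 0.113306 u; E_B = 105.54 MeV; E_B/A = 7.539 MeV
K-40 has the higher binding energy per nucleon, so it is the more tightly bound nucleus.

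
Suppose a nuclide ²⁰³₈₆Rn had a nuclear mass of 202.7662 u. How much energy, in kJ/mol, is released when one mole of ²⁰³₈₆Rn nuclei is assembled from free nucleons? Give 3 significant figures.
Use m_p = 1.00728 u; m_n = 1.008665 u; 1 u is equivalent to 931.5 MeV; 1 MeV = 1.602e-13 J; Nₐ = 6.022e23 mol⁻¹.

1.68e+11 kJ/mol

Z = 86, so N = A − Z = 203 − 86 = 117.
Total constituent mass: 86 × 1.00728 + 117 × 1.008665 = 204.639885 u
Δm = 204.639885 − 202.7662 = 1.873685 u
Converting to energy: 1.873685 u × 931.5 MeV/u = 1745.34 MeV
Per nucleus in joules: 1745.34 MeV × 1.602e-13 J/MeV = 2.7960e-10 J
Per mole: 2.7960e-10 J × 6.022e23 mol⁻¹ = 1.6838e+14 J/mol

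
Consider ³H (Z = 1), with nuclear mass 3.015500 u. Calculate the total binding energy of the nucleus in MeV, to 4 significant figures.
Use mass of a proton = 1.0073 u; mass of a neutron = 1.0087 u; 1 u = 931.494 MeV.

8.570 MeV

Σm = 1·m_p + 2·m_n = 1.0073 + 2.0174 = 3.0247 u
Mass defect Δm = 3.0247 − 3.015500 = 0.009200 u
Binding energy = Δm·c² = 0.009200 × 931.494 MeV/u = 8.56974 MeV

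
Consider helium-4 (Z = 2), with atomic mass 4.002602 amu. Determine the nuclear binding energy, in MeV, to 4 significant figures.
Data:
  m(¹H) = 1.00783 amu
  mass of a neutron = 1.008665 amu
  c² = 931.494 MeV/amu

28.31 MeV

Total constituent mass: 2 × 1.00783 + 2 × 1.008665 = 4.032990 amu
Mass defect Δm = 4.032990 − 4.002602 = 0.030388 amu
Binding energy = Δm·c² = 0.030388 × 931.494 MeV/amu = 28.3062 MeV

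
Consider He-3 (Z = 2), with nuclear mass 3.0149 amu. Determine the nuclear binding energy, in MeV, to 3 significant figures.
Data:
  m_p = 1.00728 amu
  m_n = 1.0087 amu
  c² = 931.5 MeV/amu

7.79 MeV

With 2 protons and 1 neutrons (A = 3):
Σm = 2·m_p + 1·m_n = 2.01456 + 1.0087 = 3.02326 amu
Mass defect Δm = 3.02326 − 3.0149 = 0.00836 amu
E_B = 0.00836 × 931.5 = 7.78734 MeV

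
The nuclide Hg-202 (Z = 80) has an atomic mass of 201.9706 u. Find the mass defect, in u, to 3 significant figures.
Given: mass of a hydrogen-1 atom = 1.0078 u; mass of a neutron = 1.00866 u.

Total constituent mass: 80 × 1.0078 + 122 × 1.00866 = 203.68052 u
Δm = 203.68052 − 201.9706 = 1.70992 u

1.71 u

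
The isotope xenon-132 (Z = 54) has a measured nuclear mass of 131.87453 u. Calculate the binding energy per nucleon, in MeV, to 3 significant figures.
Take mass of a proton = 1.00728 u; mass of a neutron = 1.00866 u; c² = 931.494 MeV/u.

Z = 54, so N = A − Z = 132 − 54 = 78.
Mass of separated nucleons = 54(1.00728) + 78(1.00866) = 54.39312 + 78.67548 = 133.06860 u
Δm = 133.06860 − 131.87453 = 1.19407 u
E_B = 1.19407 × 931.494 = 1112.27 MeV
Dividing by A = 132 gives 8.426 MeV per nucleon.

8.43 MeV/nucleon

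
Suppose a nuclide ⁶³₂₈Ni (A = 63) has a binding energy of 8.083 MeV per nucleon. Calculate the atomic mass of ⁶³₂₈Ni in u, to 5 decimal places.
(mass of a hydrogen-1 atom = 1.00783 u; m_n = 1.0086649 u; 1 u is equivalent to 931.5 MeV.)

62.97584 u

Total binding energy = 63 × 8.083 = 509.229 MeV
Mass defect = 509.229 MeV / (931.5 MeV/u) = 0.5466763 u
Constituent mass = 28(1.00783) + 35(1.0086649) = 63.5225115 u
Atomic mass = 63.5225115 − 0.5466763 = 62.9758352 u ≈ 62.97584 u (to 5 decimal places)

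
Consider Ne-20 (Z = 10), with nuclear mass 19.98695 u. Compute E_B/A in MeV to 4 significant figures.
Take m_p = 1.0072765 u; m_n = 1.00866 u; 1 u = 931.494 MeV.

8.030 MeV/nucleon

Z = 10, so N = A − Z = 20 − 10 = 10.
Total constituent mass: 10 × 1.0072765 + 10 × 1.00866 = 20.1593650 u
Δm = 20.1593650 − 19.98695 = 0.1724150 u
E_B = 0.1724150 × 931.494 = 160.604 MeV
BE/A = 160.604 MeV / 20 = 8.030 MeV/nucleon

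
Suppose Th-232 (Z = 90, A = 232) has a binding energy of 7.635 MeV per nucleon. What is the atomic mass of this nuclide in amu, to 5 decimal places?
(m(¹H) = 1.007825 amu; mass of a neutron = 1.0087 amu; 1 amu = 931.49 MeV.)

Total binding energy = 232 × 7.635 = 1771.320 MeV
Mass defect = 1771.320 MeV / (931.49 MeV/amu) = 1.9015985 amu
Constituent mass = 90(1.007825) + 142(1.0087) = 233.939650 amu
Atomic mass = 233.939650 − 1.9015985 = 232.0380515 amu ≈ 232.03805 amu (to 5 decimal places)

232.03805 amu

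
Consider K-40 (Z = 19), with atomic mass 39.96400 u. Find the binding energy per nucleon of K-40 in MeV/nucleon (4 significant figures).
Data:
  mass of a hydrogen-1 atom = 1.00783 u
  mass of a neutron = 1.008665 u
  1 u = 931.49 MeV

With 19 protons and 21 neutrons (A = 40):
Mass of separated nucleons = 19(1.00783) + 21(1.008665) = 19.14877 + 21.181965 = 40.330735 u
Δm = 40.330735 − 39.96400 = 0.366735 u
Binding energy = Δm·c² = 0.366735 × 931.49 MeV/u = 341.610 MeV
Per nucleon: 341.610 / 40 = 8.540 MeV

8.540 MeV/nucleon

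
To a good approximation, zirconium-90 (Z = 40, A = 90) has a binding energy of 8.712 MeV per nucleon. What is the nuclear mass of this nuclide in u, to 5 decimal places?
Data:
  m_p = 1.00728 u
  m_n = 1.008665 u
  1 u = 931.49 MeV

Total binding energy = 90 × 8.712 = 784.080 MeV
Mass defect = 784.080 MeV / (931.49 MeV/u) = 0.8417482 u
Constituent mass = 40(1.00728) + 50(1.008665) = 90.724450 u
Nuclear mass = 90.724450 − 0.8417482 = 89.8827018 u ≈ 89.88270 u (to 5 decimal places)

89.88270 u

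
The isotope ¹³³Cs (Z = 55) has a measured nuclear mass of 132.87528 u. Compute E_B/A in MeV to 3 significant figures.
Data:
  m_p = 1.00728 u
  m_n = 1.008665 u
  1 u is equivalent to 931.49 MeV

Σm = 55·m_p + 78·m_n = 55.40040 + 78.675870 = 134.076270 u
Mass defect Δm = 134.076270 − 132.87528 = 1.200990 u
E_B = 1.200990 × 931.49 = 1118.71 MeV
BE/A = 1118.71 MeV / 133 = 8.411 MeV/nucleon

8.41 MeV/nucleon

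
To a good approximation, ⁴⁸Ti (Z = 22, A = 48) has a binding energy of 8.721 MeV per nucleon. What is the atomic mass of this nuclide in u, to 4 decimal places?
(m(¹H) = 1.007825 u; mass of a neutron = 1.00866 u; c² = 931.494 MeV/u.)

Total binding energy = 48 × 8.721 = 418.608 MeV
Mass defect = 418.608 MeV / (931.494 MeV/u) = 0.449394 u
Constituent mass = 22(1.007825) + 26(1.00866) = 48.397310 u
Atomic mass = 48.397310 − 0.449394 = 47.947916 u ≈ 47.9479 u (to 4 decimal places)

47.9479 u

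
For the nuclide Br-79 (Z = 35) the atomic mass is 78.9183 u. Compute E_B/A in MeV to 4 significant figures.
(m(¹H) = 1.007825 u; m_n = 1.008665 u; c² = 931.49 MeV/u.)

8.688 MeV/nucleon

Total constituent mass: 35 × 1.007825 + 44 × 1.008665 = 79.655135 u
Δm = 79.655135 − 78.9183 = 0.736835 u
Binding energy = Δm·c² = 0.736835 × 931.49 MeV/u = 686.354 MeV
BE/A = 686.354 MeV / 79 = 8.688 MeV/nucleon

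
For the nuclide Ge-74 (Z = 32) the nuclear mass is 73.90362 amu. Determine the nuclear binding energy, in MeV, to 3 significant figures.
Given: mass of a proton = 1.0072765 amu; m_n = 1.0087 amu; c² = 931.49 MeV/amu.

647 MeV

Mass of separated nucleons = 32(1.0072765) + 42(1.0087) = 32.2328480 + 42.3654 = 74.5982480 amu
Δm = 74.5982480 − 73.90362 = 0.6946280 amu
E_B = 0.6946280 × 931.49 = 647.039 MeV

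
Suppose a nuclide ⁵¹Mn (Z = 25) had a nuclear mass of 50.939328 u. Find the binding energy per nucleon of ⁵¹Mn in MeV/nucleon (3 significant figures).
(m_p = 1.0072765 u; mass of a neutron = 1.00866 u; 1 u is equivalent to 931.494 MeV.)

8.54 MeV/nucleon

With 25 protons and 26 neutrons (A = 51):
Mass of separated nucleons = 25(1.0072765) + 26(1.00866) = 25.1819125 + 26.22516 = 51.4070725 u
The mass defect is 51.4070725 − 50.939328 = 0.4677445 u.
E_B = 0.4677445 × 931.494 = 435.701 MeV
Dividing by A = 51 gives 8.543 MeV per nucleon.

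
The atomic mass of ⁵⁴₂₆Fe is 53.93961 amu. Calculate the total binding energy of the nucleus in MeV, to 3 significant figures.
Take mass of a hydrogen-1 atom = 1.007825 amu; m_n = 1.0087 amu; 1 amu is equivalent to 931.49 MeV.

Total constituent mass: 26 × 1.007825 + 28 × 1.0087 = 54.447050 amu
The mass defect is 54.447050 − 53.93961 = 0.507440 amu.
Converting to energy: 0.507440 amu × 931.49 MeV/amu = 472.675 MeV

473 MeV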